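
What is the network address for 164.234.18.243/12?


IP:   10100100.11101010.00010010.11110011
Mask: 11111111.11110000.00000000.00000000
AND operation:
Net:  10100100.11100000.00000000.00000000
Network: 164.224.0.0/12


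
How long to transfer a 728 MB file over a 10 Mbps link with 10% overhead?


Effective throughput = 10 * (1 - 10/100) = 9 Mbps
File size in Mb = 728 * 8 = 5824 Mb
Time = 5824 / 9
Time = 647.1111 seconds


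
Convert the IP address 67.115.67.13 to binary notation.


67 = 01000011
115 = 01110011
67 = 01000011
13 = 00001101
Binary: 01000011.01110011.01000011.00001101


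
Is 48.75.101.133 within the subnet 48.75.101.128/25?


Subnet network: 48.75.101.128
Test IP AND mask: 48.75.101.128
Yes, 48.75.101.133 is in 48.75.101.128/25


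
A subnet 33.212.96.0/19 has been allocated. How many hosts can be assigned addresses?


Host bits = 32 - 19 = 13
Total addresses = 2^13 = 8192
Usable = total - 2 (network and broadcast)
Usable hosts: 8190


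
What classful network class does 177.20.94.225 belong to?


First octet: 177
Binary: 10110001
10xxxxxx -> Class B (128-191)
Class B, default mask 255.255.0.0 (/16)


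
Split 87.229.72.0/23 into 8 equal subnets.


New prefix = 23 + 3 = 26
Each subnet has 64 addresses
  87.229.72.0/26
  87.229.72.64/26
  87.229.72.128/26
  87.229.72.192/26
  87.229.73.0/26
  87.229.73.64/26
  87.229.73.128/26
  87.229.73.192/26
Subnets: 87.229.72.0/26, 87.229.72.64/26, 87.229.72.128/26, 87.229.72.192/26, 87.229.73.0/26, 87.229.73.64/26, 87.229.73.128/26, 87.229.73.192/26


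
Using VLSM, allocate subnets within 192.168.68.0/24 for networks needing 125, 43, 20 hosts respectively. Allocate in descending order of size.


125 hosts -> /25 (126 usable): 192.168.68.0/25
43 hosts -> /26 (62 usable): 192.168.68.128/26
20 hosts -> /27 (30 usable): 192.168.68.192/27
Allocation: 192.168.68.0/25 (125 hosts, 126 usable); 192.168.68.128/26 (43 hosts, 62 usable); 192.168.68.192/27 (20 hosts, 30 usable)


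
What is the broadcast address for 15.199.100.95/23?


Network: 15.199.100.0/23
Host bits = 9
Set all host bits to 1:
Broadcast: 15.199.101.255


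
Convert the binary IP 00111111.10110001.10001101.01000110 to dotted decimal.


00111111 = 63
10110001 = 177
10001101 = 141
01000110 = 70
IP: 63.177.141.70


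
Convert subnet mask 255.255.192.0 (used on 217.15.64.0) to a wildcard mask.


Subnet mask: 255.255.192.0
Wildcard = 255.255.255.255 - subnet mask
255 - 255 = 0
255 - 255 = 0
255 - 192 = 63
255 - 0 = 255
Wildcard: 0.0.63.255


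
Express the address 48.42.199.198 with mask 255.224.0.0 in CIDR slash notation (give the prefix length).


Binary: 11111111.11100000.00000000.00000000
Count leading 1s
Prefix: /11


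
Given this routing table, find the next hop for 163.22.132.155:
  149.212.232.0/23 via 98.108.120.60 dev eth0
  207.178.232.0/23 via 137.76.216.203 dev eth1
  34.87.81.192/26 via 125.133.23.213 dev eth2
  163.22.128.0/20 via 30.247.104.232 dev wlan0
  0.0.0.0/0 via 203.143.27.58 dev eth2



Longest prefix match for 163.22.132.155:
  /23 149.212.232.0: no
  /23 207.178.232.0: no
  /26 34.87.81.192: no
  /20 163.22.128.0: MATCH
  /0 0.0.0.0: MATCH
Selected: next-hop 30.247.104.232 via wlan0 (matched /20)


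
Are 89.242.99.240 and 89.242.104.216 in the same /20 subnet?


Mask: 255.255.240.0
89.242.99.240 AND mask = 89.242.96.0
89.242.104.216 AND mask = 89.242.96.0
Yes, same subnet (89.242.96.0)


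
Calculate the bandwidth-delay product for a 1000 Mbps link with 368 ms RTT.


BDP = bandwidth * RTT
= 1000 Mbps * 368 ms
= 1000 * 1e6 * 368 / 1000 bits
= 368000000 bits
= 46000000 bytes
= 44921.875 KB
BDP = 368000000 bits (46000000 bytes)


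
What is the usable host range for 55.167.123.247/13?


Network: 55.160.0.0
Broadcast: 55.167.255.255
First usable = network + 1
Last usable = broadcast - 1
Range: 55.160.0.1 to 55.167.255.254


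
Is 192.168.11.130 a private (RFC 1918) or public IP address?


RFC 1918 private ranges:
  10.0.0.0/8 (10.0.0.0 - 10.255.255.255)
  172.16.0.0/12 (172.16.0.0 - 172.31.255.255)
  192.168.0.0/16 (192.168.0.0 - 192.168.255.255)
Private (in 192.168.0.0/16)


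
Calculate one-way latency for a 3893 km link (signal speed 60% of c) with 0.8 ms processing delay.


Speed = 0.6 * 3e5 km/s = 180000 km/s
Propagation delay = 3893 / 180000 = 0.0216 s = 21.6278 ms
Processing delay = 0.8 ms
Total one-way latency = 22.4278 ms


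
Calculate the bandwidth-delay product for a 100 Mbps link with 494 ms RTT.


BDP = bandwidth * RTT
= 100 Mbps * 494 ms
= 100 * 1e6 * 494 / 1000 bits
= 49400000 bits
= 6175000 bytes
= 6030.2734 KB
BDP = 49400000 bits (6175000 bytes)


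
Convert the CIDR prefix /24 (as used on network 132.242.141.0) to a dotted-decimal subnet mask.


/24 means 24 network bits, 8 host bits
Binary: 11111111111111111111111100000000
Mask: 255.255.255.0


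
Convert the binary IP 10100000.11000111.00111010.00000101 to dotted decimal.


10100000 = 160
11000111 = 199
00111010 = 58
00000101 = 5
IP: 160.199.58.5


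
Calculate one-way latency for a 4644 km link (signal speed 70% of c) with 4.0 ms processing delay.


Speed = 0.7 * 3e5 km/s = 210000 km/s
Propagation delay = 4644 / 210000 = 0.0221 s = 22.1143 ms
Processing delay = 4.0 ms
Total one-way latency = 26.1143 ms


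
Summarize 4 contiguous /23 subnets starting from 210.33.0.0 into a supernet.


Original prefix: /23
Number of subnets: 4 = 2^2
New prefix = 23 - 2 = 21
Supernet: 210.33.0.0/21


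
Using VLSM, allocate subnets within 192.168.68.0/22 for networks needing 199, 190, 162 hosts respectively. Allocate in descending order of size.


199 hosts -> /24 (254 usable): 192.168.68.0/24
190 hosts -> /24 (254 usable): 192.168.69.0/24
162 hosts -> /24 (254 usable): 192.168.70.0/24
Allocation: 192.168.68.0/24 (199 hosts, 254 usable); 192.168.69.0/24 (190 hosts, 254 usable); 192.168.70.0/24 (162 hosts, 254 usable)


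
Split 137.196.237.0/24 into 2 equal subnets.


New prefix = 24 + 1 = 25
Each subnet has 128 addresses
  137.196.237.0/25
  137.196.237.128/25
Subnets: 137.196.237.0/25, 137.196.237.128/25


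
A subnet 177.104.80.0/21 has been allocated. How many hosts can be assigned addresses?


Host bits = 32 - 21 = 11
Total addresses = 2^11 = 2048
Usable = total - 2 (network and broadcast)
Usable hosts: 2046


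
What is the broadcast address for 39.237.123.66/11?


Network: 39.224.0.0/11
Host bits = 21
Set all host bits to 1:
Broadcast: 39.255.255.255


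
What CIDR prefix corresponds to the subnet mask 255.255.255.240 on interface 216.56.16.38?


Binary: 11111111.11111111.11111111.11110000
Count leading 1s
Prefix: /28


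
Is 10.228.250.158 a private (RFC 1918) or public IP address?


RFC 1918 private ranges:
  10.0.0.0/8 (10.0.0.0 - 10.255.255.255)
  172.16.0.0/12 (172.16.0.0 - 172.31.255.255)
  192.168.0.0/16 (192.168.0.0 - 192.168.255.255)
Private (in 10.0.0.0/8)


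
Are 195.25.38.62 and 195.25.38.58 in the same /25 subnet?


Mask: 255.255.255.128
195.25.38.62 AND mask = 195.25.38.0
195.25.38.58 AND mask = 195.25.38.0
Yes, same subnet (195.25.38.0)


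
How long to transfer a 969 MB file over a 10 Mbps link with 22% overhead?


Effective throughput = 10 * (1 - 22/100) = 7.8 Mbps
File size in Mb = 969 * 8 = 7752 Mb
Time = 7752 / 7.8
Time = 993.8462 seconds


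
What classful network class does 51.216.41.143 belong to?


First octet: 51
Binary: 00110011
0xxxxxxx -> Class A (1-126)
Class A, default mask 255.0.0.0 (/8)


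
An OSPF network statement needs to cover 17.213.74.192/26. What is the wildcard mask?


Subnet mask: 255.255.255.192
Wildcard = 255.255.255.255 - subnet mask
255 - 255 = 0
255 - 255 = 0
255 - 255 = 0
255 - 192 = 63
Wildcard: 0.0.0.63


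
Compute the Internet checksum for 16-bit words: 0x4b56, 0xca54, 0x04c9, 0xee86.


Sum all words (with carry folding):
+ 0x4b56 = 0x4b56
+ 0xca54 = 0x15ab
+ 0x04c9 = 0x1a74
+ 0xee86 = 0x08fb
One's complement: ~0x08fb
Checksum = 0xf704


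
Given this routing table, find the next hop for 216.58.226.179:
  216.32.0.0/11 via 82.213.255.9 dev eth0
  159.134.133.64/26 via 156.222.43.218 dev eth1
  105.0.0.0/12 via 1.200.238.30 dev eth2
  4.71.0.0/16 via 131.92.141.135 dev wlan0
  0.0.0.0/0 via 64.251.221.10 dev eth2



Longest prefix match for 216.58.226.179:
  /11 216.32.0.0: MATCH
  /26 159.134.133.64: no
  /12 105.0.0.0: no
  /16 4.71.0.0: no
  /0 0.0.0.0: MATCH
Selected: next-hop 82.213.255.9 via eth0 (matched /11)


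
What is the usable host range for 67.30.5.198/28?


Network: 67.30.5.192
Broadcast: 67.30.5.207
First usable = network + 1
Last usable = broadcast - 1
Range: 67.30.5.193 to 67.30.5.206


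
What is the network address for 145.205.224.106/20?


IP:   10010001.11001101.11100000.01101010
Mask: 11111111.11111111.11110000.00000000
AND operation:
Net:  10010001.11001101.11100000.00000000
Network: 145.205.224.0/20


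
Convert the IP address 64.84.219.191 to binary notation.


64 = 01000000
84 = 01010100
219 = 11011011
191 = 10111111
Binary: 01000000.01010100.11011011.10111111


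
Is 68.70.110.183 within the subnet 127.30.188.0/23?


Subnet network: 127.30.188.0
Test IP AND mask: 68.70.110.0
No, 68.70.110.183 is not in 127.30.188.0/23


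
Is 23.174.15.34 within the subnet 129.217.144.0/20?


Subnet network: 129.217.144.0
Test IP AND mask: 23.174.0.0
No, 23.174.15.34 is not in 129.217.144.0/20


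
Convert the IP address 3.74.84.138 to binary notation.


3 = 00000011
74 = 01001010
84 = 01010100
138 = 10001010
Binary: 00000011.01001010.01010100.10001010


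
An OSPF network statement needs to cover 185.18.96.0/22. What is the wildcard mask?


Subnet mask: 255.255.252.0
Wildcard = 255.255.255.255 - subnet mask
255 - 255 = 0
255 - 255 = 0
255 - 252 = 3
255 - 0 = 255
Wildcard: 0.0.3.255


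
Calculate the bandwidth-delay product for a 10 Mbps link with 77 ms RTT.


BDP = bandwidth * RTT
= 10 Mbps * 77 ms
= 10 * 1e6 * 77 / 1000 bits
= 770000 bits
= 96250 bytes
= 93.9941 KB
BDP = 770000 bits (96250 bytes)


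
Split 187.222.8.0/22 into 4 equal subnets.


New prefix = 22 + 2 = 24
Each subnet has 256 addresses
  187.222.8.0/24
  187.222.9.0/24
  187.222.10.0/24
  187.222.11.0/24
Subnets: 187.222.8.0/24, 187.222.9.0/24, 187.222.10.0/24, 187.222.11.0/24


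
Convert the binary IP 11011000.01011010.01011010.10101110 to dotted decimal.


11011000 = 216
01011010 = 90
01011010 = 90
10101110 = 174
IP: 216.90.90.174


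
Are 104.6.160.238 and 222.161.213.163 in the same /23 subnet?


Mask: 255.255.254.0
104.6.160.238 AND mask = 104.6.160.0
222.161.213.163 AND mask = 222.161.212.0
No, different subnets (104.6.160.0 vs 222.161.212.0)


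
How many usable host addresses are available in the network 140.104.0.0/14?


Host bits = 32 - 14 = 18
Total addresses = 2^18 = 262144
Usable = total - 2 (network and broadcast)
Usable hosts: 262142


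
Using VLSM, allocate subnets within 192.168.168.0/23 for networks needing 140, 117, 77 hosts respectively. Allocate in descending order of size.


140 hosts -> /24 (254 usable): 192.168.168.0/24
117 hosts -> /25 (126 usable): 192.168.169.0/25
77 hosts -> /25 (126 usable): 192.168.169.128/25
Allocation: 192.168.168.0/24 (140 hosts, 254 usable); 192.168.169.0/25 (117 hosts, 126 usable); 192.168.169.128/25 (77 hosts, 126 usable)


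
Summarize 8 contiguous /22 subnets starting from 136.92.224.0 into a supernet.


Original prefix: /22
Number of subnets: 8 = 2^3
New prefix = 22 - 3 = 19
Supernet: 136.92.224.0/19


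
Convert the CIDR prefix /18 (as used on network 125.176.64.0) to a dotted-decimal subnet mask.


/18 means 18 network bits, 14 host bits
Binary: 11111111111111111100000000000000
Mask: 255.255.192.0


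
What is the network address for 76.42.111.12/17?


IP:   01001100.00101010.01101111.00001100
Mask: 11111111.11111111.10000000.00000000
AND operation:
Net:  01001100.00101010.00000000.00000000
Network: 76.42.0.0/17


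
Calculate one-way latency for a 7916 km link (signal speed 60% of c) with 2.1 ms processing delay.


Speed = 0.6 * 3e5 km/s = 180000 km/s
Propagation delay = 7916 / 180000 = 0.044 s = 43.9778 ms
Processing delay = 2.1 ms
Total one-way latency = 46.0778 ms


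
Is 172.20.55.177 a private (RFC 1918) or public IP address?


RFC 1918 private ranges:
  10.0.0.0/8 (10.0.0.0 - 10.255.255.255)
  172.16.0.0/12 (172.16.0.0 - 172.31.255.255)
  192.168.0.0/16 (192.168.0.0 - 192.168.255.255)
Private (in 172.16.0.0/12)


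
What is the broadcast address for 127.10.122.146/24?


Network: 127.10.122.0/24
Host bits = 8
Set all host bits to 1:
Broadcast: 127.10.122.255


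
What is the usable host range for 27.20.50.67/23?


Network: 27.20.50.0
Broadcast: 27.20.51.255
First usable = network + 1
Last usable = broadcast - 1
Range: 27.20.50.1 to 27.20.51.254


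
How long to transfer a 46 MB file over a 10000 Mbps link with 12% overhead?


Effective throughput = 10000 * (1 - 12/100) = 8800 Mbps
File size in Mb = 46 * 8 = 368 Mb
Time = 368 / 8800
Time = 0.0418 seconds


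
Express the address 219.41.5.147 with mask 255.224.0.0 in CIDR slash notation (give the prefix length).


Binary: 11111111.11100000.00000000.00000000
Count leading 1s
Prefix: /11


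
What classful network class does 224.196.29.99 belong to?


First octet: 224
Binary: 11100000
1110xxxx -> Class D (224-239)
Class D (multicast), default mask N/A


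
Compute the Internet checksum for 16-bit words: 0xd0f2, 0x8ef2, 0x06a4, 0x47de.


Sum all words (with carry folding):
+ 0xd0f2 = 0xd0f2
+ 0x8ef2 = 0x5fe5
+ 0x06a4 = 0x6689
+ 0x47de = 0xae67
One's complement: ~0xae67
Checksum = 0x5198


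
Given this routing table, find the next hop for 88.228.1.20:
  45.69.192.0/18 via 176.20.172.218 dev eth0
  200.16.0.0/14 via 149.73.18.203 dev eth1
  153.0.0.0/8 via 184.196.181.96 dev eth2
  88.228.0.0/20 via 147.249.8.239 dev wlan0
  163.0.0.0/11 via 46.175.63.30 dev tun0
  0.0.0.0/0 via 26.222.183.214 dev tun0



Longest prefix match for 88.228.1.20:
  /18 45.69.192.0: no
  /14 200.16.0.0: no
  /8 153.0.0.0: no
  /20 88.228.0.0: MATCH
  /11 163.0.0.0: no
  /0 0.0.0.0: MATCH
Selected: next-hop 147.249.8.239 via wlan0 (matched /20)


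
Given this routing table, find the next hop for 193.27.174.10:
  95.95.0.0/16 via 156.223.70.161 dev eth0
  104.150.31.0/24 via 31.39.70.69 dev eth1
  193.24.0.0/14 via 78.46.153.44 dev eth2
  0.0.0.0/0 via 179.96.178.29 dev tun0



Longest prefix match for 193.27.174.10:
  /16 95.95.0.0: no
  /24 104.150.31.0: no
  /14 193.24.0.0: MATCH
  /0 0.0.0.0: MATCH
Selected: next-hop 78.46.153.44 via eth2 (matched /14)


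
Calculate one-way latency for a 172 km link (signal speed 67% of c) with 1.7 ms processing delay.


Speed = 0.67 * 3e5 km/s = 201000 km/s
Propagation delay = 172 / 201000 = 0.0009 s = 0.8557 ms
Processing delay = 1.7 ms
Total one-way latency = 2.5557 ms


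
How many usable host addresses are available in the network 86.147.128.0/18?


Host bits = 32 - 18 = 14
Total addresses = 2^14 = 16384
Usable = total - 2 (network and broadcast)
Usable hosts: 16382


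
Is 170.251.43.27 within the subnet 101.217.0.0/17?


Subnet network: 101.217.0.0
Test IP AND mask: 170.251.0.0
No, 170.251.43.27 is not in 101.217.0.0/17


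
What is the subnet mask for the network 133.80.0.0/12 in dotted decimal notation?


/12 means 12 network bits, 20 host bits
Binary: 11111111111100000000000000000000
Mask: 255.240.0.0


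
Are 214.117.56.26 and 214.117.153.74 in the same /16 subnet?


Mask: 255.255.0.0
214.117.56.26 AND mask = 214.117.0.0
214.117.153.74 AND mask = 214.117.0.0
Yes, same subnet (214.117.0.0)


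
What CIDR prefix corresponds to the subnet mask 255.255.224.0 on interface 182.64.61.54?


Binary: 11111111.11111111.11100000.00000000
Count leading 1s
Prefix: /19


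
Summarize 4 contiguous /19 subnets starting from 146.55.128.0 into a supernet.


Original prefix: /19
Number of subnets: 4 = 2^2
New prefix = 19 - 2 = 17
Supernet: 146.55.128.0/17


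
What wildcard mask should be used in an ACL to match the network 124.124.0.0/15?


Subnet mask: 255.254.0.0
Wildcard = 255.255.255.255 - subnet mask
255 - 255 = 0
255 - 254 = 1
255 - 0 = 255
255 - 0 = 255
Wildcard: 0.1.255.255


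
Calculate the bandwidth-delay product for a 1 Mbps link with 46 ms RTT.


BDP = bandwidth * RTT
= 1 Mbps * 46 ms
= 1 * 1e6 * 46 / 1000 bits
= 46000 bits
= 5750 bytes
= 5.6152 KB
BDP = 46000 bits (5750 bytes)


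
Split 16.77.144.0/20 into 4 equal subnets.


New prefix = 20 + 2 = 22
Each subnet has 1024 addresses
  16.77.144.0/22
  16.77.148.0/22
  16.77.152.0/22
  16.77.156.0/22
Subnets: 16.77.144.0/22, 16.77.148.0/22, 16.77.152.0/22, 16.77.156.0/22


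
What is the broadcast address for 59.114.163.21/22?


Network: 59.114.160.0/22
Host bits = 10
Set all host bits to 1:
Broadcast: 59.114.163.255


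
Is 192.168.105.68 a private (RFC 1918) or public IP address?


RFC 1918 private ranges:
  10.0.0.0/8 (10.0.0.0 - 10.255.255.255)
  172.16.0.0/12 (172.16.0.0 - 172.31.255.255)
  192.168.0.0/16 (192.168.0.0 - 192.168.255.255)
Private (in 192.168.0.0/16)


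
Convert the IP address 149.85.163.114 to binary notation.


149 = 10010101
85 = 01010101
163 = 10100011
114 = 01110010
Binary: 10010101.01010101.10100011.01110010


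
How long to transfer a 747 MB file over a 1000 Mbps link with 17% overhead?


Effective throughput = 1000 * (1 - 17/100) = 830 Mbps
File size in Mb = 747 * 8 = 5976 Mb
Time = 5976 / 830
Time = 7.2 seconds


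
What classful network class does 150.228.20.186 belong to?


First octet: 150
Binary: 10010110
10xxxxxx -> Class B (128-191)
Class B, default mask 255.255.0.0 (/16)


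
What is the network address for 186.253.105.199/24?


IP:   10111010.11111101.01101001.11000111
Mask: 11111111.11111111.11111111.00000000
AND operation:
Net:  10111010.11111101.01101001.00000000
Network: 186.253.105.0/24


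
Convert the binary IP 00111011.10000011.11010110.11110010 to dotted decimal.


00111011 = 59
10000011 = 131
11010110 = 214
11110010 = 242
IP: 59.131.214.242


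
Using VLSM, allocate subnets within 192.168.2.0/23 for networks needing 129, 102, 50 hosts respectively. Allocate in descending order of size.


129 hosts -> /24 (254 usable): 192.168.2.0/24
102 hosts -> /25 (126 usable): 192.168.3.0/25
50 hosts -> /26 (62 usable): 192.168.3.128/26
Allocation: 192.168.2.0/24 (129 hosts, 254 usable); 192.168.3.0/25 (102 hosts, 126 usable); 192.168.3.128/26 (50 hosts, 62 usable)


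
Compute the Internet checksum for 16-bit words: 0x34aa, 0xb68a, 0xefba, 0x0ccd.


Sum all words (with carry folding):
+ 0x34aa = 0x34aa
+ 0xb68a = 0xeb34
+ 0xefba = 0xdaef
+ 0x0ccd = 0xe7bc
One's complement: ~0xe7bc
Checksum = 0x1843


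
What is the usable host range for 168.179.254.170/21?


Network: 168.179.248.0
Broadcast: 168.179.255.255
First usable = network + 1
Last usable = broadcast - 1
Range: 168.179.248.1 to 168.179.255.254


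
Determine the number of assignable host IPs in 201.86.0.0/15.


Host bits = 32 - 15 = 17
Total addresses = 2^17 = 131072
Usable = total - 2 (network and broadcast)
Usable hosts: 131070


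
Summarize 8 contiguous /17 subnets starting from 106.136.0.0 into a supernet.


Original prefix: /17
Number of subnets: 8 = 2^3
New prefix = 17 - 3 = 14
Supernet: 106.136.0.0/14


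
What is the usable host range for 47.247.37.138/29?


Network: 47.247.37.136
Broadcast: 47.247.37.143
First usable = network + 1
Last usable = broadcast - 1
Range: 47.247.37.137 to 47.247.37.142


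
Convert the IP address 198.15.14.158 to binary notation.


198 = 11000110
15 = 00001111
14 = 00001110
158 = 10011110
Binary: 11000110.00001111.00001110.10011110


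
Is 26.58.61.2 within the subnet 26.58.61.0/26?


Subnet network: 26.58.61.0
Test IP AND mask: 26.58.61.0
Yes, 26.58.61.2 is in 26.58.61.0/26


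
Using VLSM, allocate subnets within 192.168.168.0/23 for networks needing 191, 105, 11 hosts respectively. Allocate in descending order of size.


191 hosts -> /24 (254 usable): 192.168.168.0/24
105 hosts -> /25 (126 usable): 192.168.169.0/25
11 hosts -> /28 (14 usable): 192.168.169.128/28
Allocation: 192.168.168.0/24 (191 hosts, 254 usable); 192.168.169.0/25 (105 hosts, 126 usable); 192.168.169.128/28 (11 hosts, 14 usable)


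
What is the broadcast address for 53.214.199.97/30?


Network: 53.214.199.96/30
Host bits = 2
Set all host bits to 1:
Broadcast: 53.214.199.99


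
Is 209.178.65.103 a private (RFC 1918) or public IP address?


RFC 1918 private ranges:
  10.0.0.0/8 (10.0.0.0 - 10.255.255.255)
  172.16.0.0/12 (172.16.0.0 - 172.31.255.255)
  192.168.0.0/16 (192.168.0.0 - 192.168.255.255)
Public (not in any RFC 1918 range)


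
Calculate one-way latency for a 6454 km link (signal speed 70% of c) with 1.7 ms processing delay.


Speed = 0.7 * 3e5 km/s = 210000 km/s
Propagation delay = 6454 / 210000 = 0.0307 s = 30.7333 ms
Processing delay = 1.7 ms
Total one-way latency = 32.4333 ms


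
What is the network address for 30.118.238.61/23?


IP:   00011110.01110110.11101110.00111101
Mask: 11111111.11111111.11111110.00000000
AND operation:
Net:  00011110.01110110.11101110.00000000
Network: 30.118.238.0/23


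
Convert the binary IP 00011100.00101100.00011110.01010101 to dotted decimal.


00011100 = 28
00101100 = 44
00011110 = 30
01010101 = 85
IP: 28.44.30.85


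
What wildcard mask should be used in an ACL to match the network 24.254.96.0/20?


Subnet mask: 255.255.240.0
Wildcard = 255.255.255.255 - subnet mask
255 - 255 = 0
255 - 255 = 0
255 - 240 = 15
255 - 0 = 255
Wildcard: 0.0.15.255


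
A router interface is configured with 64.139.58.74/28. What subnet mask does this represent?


/28 means 28 network bits, 4 host bits
Binary: 11111111111111111111111111110000
Mask: 255.255.255.240


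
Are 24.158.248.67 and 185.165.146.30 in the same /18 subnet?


Mask: 255.255.192.0
24.158.248.67 AND mask = 24.158.192.0
185.165.146.30 AND mask = 185.165.128.0
No, different subnets (24.158.192.0 vs 185.165.128.0)


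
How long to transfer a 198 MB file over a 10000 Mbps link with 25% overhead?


Effective throughput = 10000 * (1 - 25/100) = 7500 Mbps
File size in Mb = 198 * 8 = 1584 Mb
Time = 1584 / 7500
Time = 0.2112 seconds


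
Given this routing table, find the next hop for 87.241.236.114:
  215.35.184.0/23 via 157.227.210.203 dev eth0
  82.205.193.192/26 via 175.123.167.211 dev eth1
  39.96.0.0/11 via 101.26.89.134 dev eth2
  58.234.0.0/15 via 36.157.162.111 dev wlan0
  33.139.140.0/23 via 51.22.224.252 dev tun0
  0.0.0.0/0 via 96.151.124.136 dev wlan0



Longest prefix match for 87.241.236.114:
  /23 215.35.184.0: no
  /26 82.205.193.192: no
  /11 39.96.0.0: no
  /15 58.234.0.0: no
  /23 33.139.140.0: no
  /0 0.0.0.0: MATCH
Selected: next-hop 96.151.124.136 via wlan0 (matched /0)


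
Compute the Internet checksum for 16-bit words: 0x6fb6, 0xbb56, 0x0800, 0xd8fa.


Sum all words (with carry folding):
+ 0x6fb6 = 0x6fb6
+ 0xbb56 = 0x2b0d
+ 0x0800 = 0x330d
+ 0xd8fa = 0x0c08
One's complement: ~0x0c08
Checksum = 0xf3f7


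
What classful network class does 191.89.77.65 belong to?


First octet: 191
Binary: 10111111
10xxxxxx -> Class B (128-191)
Class B, default mask 255.255.0.0 (/16)


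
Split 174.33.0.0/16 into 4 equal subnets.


New prefix = 16 + 2 = 18
Each subnet has 16384 addresses
  174.33.0.0/18
  174.33.64.0/18
  174.33.128.0/18
  174.33.192.0/18
Subnets: 174.33.0.0/18, 174.33.64.0/18, 174.33.128.0/18, 174.33.192.0/18


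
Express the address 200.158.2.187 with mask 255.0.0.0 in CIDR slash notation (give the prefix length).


Binary: 11111111.00000000.00000000.00000000
Count leading 1s
Prefix: /8


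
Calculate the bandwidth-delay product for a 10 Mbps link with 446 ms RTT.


BDP = bandwidth * RTT
= 10 Mbps * 446 ms
= 10 * 1e6 * 446 / 1000 bits
= 4460000 bits
= 557500 bytes
= 544.4336 KB
BDP = 4460000 bits (557500 bytes)


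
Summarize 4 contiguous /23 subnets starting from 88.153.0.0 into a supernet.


Original prefix: /23
Number of subnets: 4 = 2^2
New prefix = 23 - 2 = 21
Supernet: 88.153.0.0/21


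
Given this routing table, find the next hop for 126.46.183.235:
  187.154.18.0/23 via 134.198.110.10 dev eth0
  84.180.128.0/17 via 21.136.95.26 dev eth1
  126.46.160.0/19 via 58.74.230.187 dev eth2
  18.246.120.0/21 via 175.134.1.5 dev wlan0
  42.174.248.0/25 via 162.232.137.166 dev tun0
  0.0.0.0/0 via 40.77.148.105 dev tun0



Longest prefix match for 126.46.183.235:
  /23 187.154.18.0: no
  /17 84.180.128.0: no
  /19 126.46.160.0: MATCH
  /21 18.246.120.0: no
  /25 42.174.248.0: no
  /0 0.0.0.0: MATCH
Selected: next-hop 58.74.230.187 via eth2 (matched /19)


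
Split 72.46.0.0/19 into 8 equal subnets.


New prefix = 19 + 3 = 22
Each subnet has 1024 addresses
  72.46.0.0/22
  72.46.4.0/22
  72.46.8.0/22
  72.46.12.0/22
  72.46.16.0/22
  72.46.20.0/22
  72.46.24.0/22
  72.46.28.0/22
Subnets: 72.46.0.0/22, 72.46.4.0/22, 72.46.8.0/22, 72.46.12.0/22, 72.46.16.0/22, 72.46.20.0/22, 72.46.24.0/22, 72.46.28.0/22


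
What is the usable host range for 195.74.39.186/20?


Network: 195.74.32.0
Broadcast: 195.74.47.255
First usable = network + 1
Last usable = broadcast - 1
Range: 195.74.32.1 to 195.74.47.254


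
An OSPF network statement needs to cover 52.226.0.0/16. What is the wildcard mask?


Subnet mask: 255.255.0.0
Wildcard = 255.255.255.255 - subnet mask
255 - 255 = 0
255 - 255 = 0
255 - 0 = 255
255 - 0 = 255
Wildcard: 0.0.255.255


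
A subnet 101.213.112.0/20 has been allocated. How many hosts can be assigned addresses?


Host bits = 32 - 20 = 12
Total addresses = 2^12 = 4096
Usable = total - 2 (network and broadcast)
Usable hosts: 4094


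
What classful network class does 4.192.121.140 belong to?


First octet: 4
Binary: 00000100
0xxxxxxx -> Class A (1-126)
Class A, default mask 255.0.0.0 (/8)


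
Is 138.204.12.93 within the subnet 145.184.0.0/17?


Subnet network: 145.184.0.0
Test IP AND mask: 138.204.0.0
No, 138.204.12.93 is not in 145.184.0.0/17


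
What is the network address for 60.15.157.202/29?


IP:   00111100.00001111.10011101.11001010
Mask: 11111111.11111111.11111111.11111000
AND operation:
Net:  00111100.00001111.10011101.11001000
Network: 60.15.157.200/29


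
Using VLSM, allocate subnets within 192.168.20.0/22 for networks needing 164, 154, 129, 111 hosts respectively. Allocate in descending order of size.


164 hosts -> /24 (254 usable): 192.168.20.0/24
154 hosts -> /24 (254 usable): 192.168.21.0/24
129 hosts -> /24 (254 usable): 192.168.22.0/24
111 hosts -> /25 (126 usable): 192.168.23.0/25
Allocation: 192.168.20.0/24 (164 hosts, 254 usable); 192.168.21.0/24 (154 hosts, 254 usable); 192.168.22.0/24 (129 hosts, 254 usable); 192.168.23.0/25 (111 hosts, 126 usable)


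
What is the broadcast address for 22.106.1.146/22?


Network: 22.106.0.0/22
Host bits = 10
Set all host bits to 1:
Broadcast: 22.106.3.255


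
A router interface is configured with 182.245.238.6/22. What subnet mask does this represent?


/22 means 22 network bits, 10 host bits
Binary: 11111111111111111111110000000000
Mask: 255.255.252.0


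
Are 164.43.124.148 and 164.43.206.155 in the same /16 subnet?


Mask: 255.255.0.0
164.43.124.148 AND mask = 164.43.0.0
164.43.206.155 AND mask = 164.43.0.0
Yes, same subnet (164.43.0.0)


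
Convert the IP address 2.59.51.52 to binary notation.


2 = 00000010
59 = 00111011
51 = 00110011
52 = 00110100
Binary: 00000010.00111011.00110011.00110100


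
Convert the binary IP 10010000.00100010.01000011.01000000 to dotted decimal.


10010000 = 144
00100010 = 34
01000011 = 67
01000000 = 64
IP: 144.34.67.64


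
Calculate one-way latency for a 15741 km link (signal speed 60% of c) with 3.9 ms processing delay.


Speed = 0.6 * 3e5 km/s = 180000 km/s
Propagation delay = 15741 / 180000 = 0.0874 s = 87.45 ms
Processing delay = 3.9 ms
Total one-way latency = 91.35 ms


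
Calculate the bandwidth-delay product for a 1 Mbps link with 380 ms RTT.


BDP = bandwidth * RTT
= 1 Mbps * 380 ms
= 1 * 1e6 * 380 / 1000 bits
= 380000 bits
= 47500 bytes
= 46.3867 KB
BDP = 380000 bits (47500 bytes)


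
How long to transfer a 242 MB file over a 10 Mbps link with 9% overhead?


Effective throughput = 10 * (1 - 9/100) = 9.1 Mbps
File size in Mb = 242 * 8 = 1936 Mb
Time = 1936 / 9.1
Time = 212.7473 seconds


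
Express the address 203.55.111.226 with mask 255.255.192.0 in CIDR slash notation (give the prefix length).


Binary: 11111111.11111111.11000000.00000000
Count leading 1s
Prefix: /18


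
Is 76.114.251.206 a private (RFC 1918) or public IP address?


RFC 1918 private ranges:
  10.0.0.0/8 (10.0.0.0 - 10.255.255.255)
  172.16.0.0/12 (172.16.0.0 - 172.31.255.255)
  192.168.0.0/16 (192.168.0.0 - 192.168.255.255)
Public (not in any RFC 1918 range)


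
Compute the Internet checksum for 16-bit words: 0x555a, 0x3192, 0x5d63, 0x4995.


Sum all words (with carry folding):
+ 0x555a = 0x555a
+ 0x3192 = 0x86ec
+ 0x5d63 = 0xe44f
+ 0x4995 = 0x2de5
One's complement: ~0x2de5
Checksum = 0xd21a


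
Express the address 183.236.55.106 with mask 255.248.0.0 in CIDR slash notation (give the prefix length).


Binary: 11111111.11111000.00000000.00000000
Count leading 1s
Prefix: /13


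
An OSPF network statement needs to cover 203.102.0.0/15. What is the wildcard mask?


Subnet mask: 255.254.0.0
Wildcard = 255.255.255.255 - subnet mask
255 - 255 = 0
255 - 254 = 1
255 - 0 = 255
255 - 0 = 255
Wildcard: 0.1.255.255


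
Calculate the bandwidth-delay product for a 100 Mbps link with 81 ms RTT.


BDP = bandwidth * RTT
= 100 Mbps * 81 ms
= 100 * 1e6 * 81 / 1000 bits
= 8100000 bits
= 1012500 bytes
= 988.7695 KB
BDP = 8100000 bits (1012500 bytes)


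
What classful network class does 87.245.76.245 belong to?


First octet: 87
Binary: 01010111
0xxxxxxx -> Class A (1-126)
Class A, default mask 255.0.0.0 (/8)


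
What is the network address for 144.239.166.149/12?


IP:   10010000.11101111.10100110.10010101
Mask: 11111111.11110000.00000000.00000000
AND operation:
Net:  10010000.11100000.00000000.00000000
Network: 144.224.0.0/12


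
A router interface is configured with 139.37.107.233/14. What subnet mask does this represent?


/14 means 14 network bits, 18 host bits
Binary: 11111111111111000000000000000000
Mask: 255.252.0.0


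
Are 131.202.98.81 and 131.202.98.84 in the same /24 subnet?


Mask: 255.255.255.0
131.202.98.81 AND mask = 131.202.98.0
131.202.98.84 AND mask = 131.202.98.0
Yes, same subnet (131.202.98.0)


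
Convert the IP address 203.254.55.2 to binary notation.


203 = 11001011
254 = 11111110
55 = 00110111
2 = 00000010
Binary: 11001011.11111110.00110111.00000010


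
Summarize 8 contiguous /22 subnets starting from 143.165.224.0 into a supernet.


Original prefix: /22
Number of subnets: 8 = 2^3
New prefix = 22 - 3 = 19
Supernet: 143.165.224.0/19


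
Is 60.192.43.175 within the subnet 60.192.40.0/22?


Subnet network: 60.192.40.0
Test IP AND mask: 60.192.40.0
Yes, 60.192.43.175 is in 60.192.40.0/22


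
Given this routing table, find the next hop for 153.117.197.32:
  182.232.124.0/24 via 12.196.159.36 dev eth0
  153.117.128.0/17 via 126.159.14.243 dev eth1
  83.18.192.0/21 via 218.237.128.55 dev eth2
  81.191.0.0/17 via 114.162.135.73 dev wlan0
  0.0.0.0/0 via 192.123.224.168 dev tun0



Longest prefix match for 153.117.197.32:
  /24 182.232.124.0: no
  /17 153.117.128.0: MATCH
  /21 83.18.192.0: no
  /17 81.191.0.0: no
  /0 0.0.0.0: MATCH
Selected: next-hop 126.159.14.243 via eth1 (matched /17)


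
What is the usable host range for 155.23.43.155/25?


Network: 155.23.43.128
Broadcast: 155.23.43.255
First usable = network + 1
Last usable = broadcast - 1
Range: 155.23.43.129 to 155.23.43.254


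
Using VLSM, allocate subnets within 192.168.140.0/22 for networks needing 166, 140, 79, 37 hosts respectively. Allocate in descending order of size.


166 hosts -> /24 (254 usable): 192.168.140.0/24
140 hosts -> /24 (254 usable): 192.168.141.0/24
79 hosts -> /25 (126 usable): 192.168.142.0/25
37 hosts -> /26 (62 usable): 192.168.142.128/26
Allocation: 192.168.140.0/24 (166 hosts, 254 usable); 192.168.141.0/24 (140 hosts, 254 usable); 192.168.142.0/25 (79 hosts, 126 usable); 192.168.142.128/26 (37 hosts, 62 usable)


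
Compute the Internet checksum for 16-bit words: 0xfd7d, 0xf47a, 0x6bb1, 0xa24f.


Sum all words (with carry folding):
+ 0xfd7d = 0xfd7d
+ 0xf47a = 0xf1f8
+ 0x6bb1 = 0x5daa
+ 0xa24f = 0xfff9
One's complement: ~0xfff9
Checksum = 0x0006


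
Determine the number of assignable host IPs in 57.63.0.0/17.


Host bits = 32 - 17 = 15
Total addresses = 2^15 = 32768
Usable = total - 2 (network and broadcast)
Usable hosts: 32766


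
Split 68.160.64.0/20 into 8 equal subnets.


New prefix = 20 + 3 = 23
Each subnet has 512 addresses
  68.160.64.0/23
  68.160.66.0/23
  68.160.68.0/23
  68.160.70.0/23
  68.160.72.0/23
  68.160.74.0/23
  68.160.76.0/23
  68.160.78.0/23
Subnets: 68.160.64.0/23, 68.160.66.0/23, 68.160.68.0/23, 68.160.70.0/23, 68.160.72.0/23, 68.160.74.0/23, 68.160.76.0/23, 68.160.78.0/23


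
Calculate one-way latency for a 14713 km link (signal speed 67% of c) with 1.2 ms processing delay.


Speed = 0.67 * 3e5 km/s = 201000 km/s
Propagation delay = 14713 / 201000 = 0.0732 s = 73.199 ms
Processing delay = 1.2 ms
Total one-way latency = 74.399 ms


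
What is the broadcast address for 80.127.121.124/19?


Network: 80.127.96.0/19
Host bits = 13
Set all host bits to 1:
Broadcast: 80.127.127.255


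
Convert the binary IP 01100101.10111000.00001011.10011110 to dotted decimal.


01100101 = 101
10111000 = 184
00001011 = 11
10011110 = 158
IP: 101.184.11.158


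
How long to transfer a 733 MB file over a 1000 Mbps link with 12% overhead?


Effective throughput = 1000 * (1 - 12/100) = 880 Mbps
File size in Mb = 733 * 8 = 5864 Mb
Time = 5864 / 880
Time = 6.6636 seconds


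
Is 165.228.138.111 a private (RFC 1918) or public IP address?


RFC 1918 private ranges:
  10.0.0.0/8 (10.0.0.0 - 10.255.255.255)
  172.16.0.0/12 (172.16.0.0 - 172.31.255.255)
  192.168.0.0/16 (192.168.0.0 - 192.168.255.255)
Public (not in any RFC 1918 range)


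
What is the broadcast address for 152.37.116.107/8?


Network: 152.0.0.0/8
Host bits = 24
Set all host bits to 1:
Broadcast: 152.255.255.255


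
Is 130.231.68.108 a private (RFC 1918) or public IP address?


RFC 1918 private ranges:
  10.0.0.0/8 (10.0.0.0 - 10.255.255.255)
  172.16.0.0/12 (172.16.0.0 - 172.31.255.255)
  192.168.0.0/16 (192.168.0.0 - 192.168.255.255)
Public (not in any RFC 1918 range)


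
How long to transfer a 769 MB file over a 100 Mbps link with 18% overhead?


Effective throughput = 100 * (1 - 18/100) = 82 Mbps
File size in Mb = 769 * 8 = 6152 Mb
Time = 6152 / 82
Time = 75.0244 seconds


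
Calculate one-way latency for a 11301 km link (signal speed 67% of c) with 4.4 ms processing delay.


Speed = 0.67 * 3e5 km/s = 201000 km/s
Propagation delay = 11301 / 201000 = 0.0562 s = 56.2239 ms
Processing delay = 4.4 ms
Total one-way latency = 60.6239 ms


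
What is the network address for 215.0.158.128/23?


IP:   11010111.00000000.10011110.10000000
Mask: 11111111.11111111.11111110.00000000
AND operation:
Net:  11010111.00000000.10011110.00000000
Network: 215.0.158.0/23


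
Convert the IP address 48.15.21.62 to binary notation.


48 = 00110000
15 = 00001111
21 = 00010101
62 = 00111110
Binary: 00110000.00001111.00010101.00111110


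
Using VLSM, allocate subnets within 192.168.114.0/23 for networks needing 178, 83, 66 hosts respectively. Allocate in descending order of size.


178 hosts -> /24 (254 usable): 192.168.114.0/24
83 hosts -> /25 (126 usable): 192.168.115.0/25
66 hosts -> /25 (126 usable): 192.168.115.128/25
Allocation: 192.168.114.0/24 (178 hosts, 254 usable); 192.168.115.0/25 (83 hosts, 126 usable); 192.168.115.128/25 (66 hosts, 126 usable)


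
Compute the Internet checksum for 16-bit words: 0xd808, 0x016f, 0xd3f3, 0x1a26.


Sum all words (with carry folding):
+ 0xd808 = 0xd808
+ 0x016f = 0xd977
+ 0xd3f3 = 0xad6b
+ 0x1a26 = 0xc791
One's complement: ~0xc791
Checksum = 0x386e


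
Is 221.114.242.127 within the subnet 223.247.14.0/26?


Subnet network: 223.247.14.0
Test IP AND mask: 221.114.242.64
No, 221.114.242.127 is not in 223.247.14.0/26


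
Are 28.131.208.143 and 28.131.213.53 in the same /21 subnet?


Mask: 255.255.248.0
28.131.208.143 AND mask = 28.131.208.0
28.131.213.53 AND mask = 28.131.208.0
Yes, same subnet (28.131.208.0)


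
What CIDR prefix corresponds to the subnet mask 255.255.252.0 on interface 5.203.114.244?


Binary: 11111111.11111111.11111100.00000000
Count leading 1s
Prefix: /22


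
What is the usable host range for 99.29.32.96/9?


Network: 99.0.0.0
Broadcast: 99.127.255.255
First usable = network + 1
Last usable = broadcast - 1
Range: 99.0.0.1 to 99.127.255.254


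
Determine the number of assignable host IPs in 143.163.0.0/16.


Host bits = 32 - 16 = 16
Total addresses = 2^16 = 65536
Usable = total - 2 (network and broadcast)
Usable hosts: 65534


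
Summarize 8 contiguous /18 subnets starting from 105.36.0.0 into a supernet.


Original prefix: /18
Number of subnets: 8 = 2^3
New prefix = 18 - 3 = 15
Supernet: 105.36.0.0/15


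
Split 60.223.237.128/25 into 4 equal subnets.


New prefix = 25 + 2 = 27
Each subnet has 32 addresses
  60.223.237.128/27
  60.223.237.160/27
  60.223.237.192/27
  60.223.237.224/27
Subnets: 60.223.237.128/27, 60.223.237.160/27, 60.223.237.192/27, 60.223.237.224/27


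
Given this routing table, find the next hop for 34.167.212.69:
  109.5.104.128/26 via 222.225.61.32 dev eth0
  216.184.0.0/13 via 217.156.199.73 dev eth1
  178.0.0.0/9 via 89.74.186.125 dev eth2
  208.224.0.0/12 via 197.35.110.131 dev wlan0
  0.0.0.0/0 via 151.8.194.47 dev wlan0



Longest prefix match for 34.167.212.69:
  /26 109.5.104.128: no
  /13 216.184.0.0: no
  /9 178.0.0.0: no
  /12 208.224.0.0: no
  /0 0.0.0.0: MATCH
Selected: next-hop 151.8.194.47 via wlan0 (matched /0)


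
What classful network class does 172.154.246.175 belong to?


First octet: 172
Binary: 10101100
10xxxxxx -> Class B (128-191)
Class B, default mask 255.255.0.0 (/16)


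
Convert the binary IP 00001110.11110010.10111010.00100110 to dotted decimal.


00001110 = 14
11110010 = 242
10111010 = 186
00100110 = 38
IP: 14.242.186.38


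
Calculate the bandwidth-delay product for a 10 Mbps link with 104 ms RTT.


BDP = bandwidth * RTT
= 10 Mbps * 104 ms
= 10 * 1e6 * 104 / 1000 bits
= 1040000 bits
= 130000 bytes
= 126.9531 KB
BDP = 1040000 bits (130000 bytes)


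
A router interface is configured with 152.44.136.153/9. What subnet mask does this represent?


/9 means 9 network bits, 23 host bits
Binary: 11111111100000000000000000000000
Mask: 255.128.0.0


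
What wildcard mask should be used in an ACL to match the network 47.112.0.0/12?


Subnet mask: 255.240.0.0
Wildcard = 255.255.255.255 - subnet mask
255 - 255 = 0
255 - 240 = 15
255 - 0 = 255
255 - 0 = 255
Wildcard: 0.15.255.255


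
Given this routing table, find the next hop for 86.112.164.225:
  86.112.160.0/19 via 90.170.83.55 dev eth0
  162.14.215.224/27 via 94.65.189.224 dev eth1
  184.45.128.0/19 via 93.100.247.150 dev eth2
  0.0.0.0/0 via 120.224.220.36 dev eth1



Longest prefix match for 86.112.164.225:
  /19 86.112.160.0: MATCH
  /27 162.14.215.224: no
  /19 184.45.128.0: no
  /0 0.0.0.0: MATCH
Selected: next-hop 90.170.83.55 via eth0 (matched /19)


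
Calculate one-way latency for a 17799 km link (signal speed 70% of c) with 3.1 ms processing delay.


Speed = 0.7 * 3e5 km/s = 210000 km/s
Propagation delay = 17799 / 210000 = 0.0848 s = 84.7571 ms
Processing delay = 3.1 ms
Total one-way latency = 87.8571 ms
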